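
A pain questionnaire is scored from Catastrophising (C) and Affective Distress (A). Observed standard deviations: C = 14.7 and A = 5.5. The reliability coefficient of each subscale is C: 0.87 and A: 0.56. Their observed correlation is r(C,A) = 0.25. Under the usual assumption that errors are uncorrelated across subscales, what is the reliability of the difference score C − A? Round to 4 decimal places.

Var(C−A) = 14.7² + 5.5² − 2·14.7·5.5·0.25 = 246.34 − 40.425 = 205.915.
Because errors are independent across components, Cov(Tᵢ,Tⱼ) = Cov(Xᵢ,Xⱼ); the off-diagonal part of the true-score variance is the same as above.
True-score variance = [14.7²·0.87 + 5.5²·0.56] − 40.425 = 204.938 − 40.425 = 164.513.
Reliability = 164.513 / 205.915 = 0.7989.

0.7989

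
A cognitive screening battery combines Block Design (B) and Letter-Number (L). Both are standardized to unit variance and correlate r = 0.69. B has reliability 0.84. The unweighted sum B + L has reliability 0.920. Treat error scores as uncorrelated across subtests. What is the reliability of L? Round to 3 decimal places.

0.890

Var(B+L) = 2 + 2·0.69 = 3.380.
True-score variance = ρ_B + ρ_L + 2·0.69, so 0.920 = (0.84 + ρ_L + 1.38) / 3.380.
ρ_L = 0.920·3.380 − 0.84 − 1.38 = 0.890.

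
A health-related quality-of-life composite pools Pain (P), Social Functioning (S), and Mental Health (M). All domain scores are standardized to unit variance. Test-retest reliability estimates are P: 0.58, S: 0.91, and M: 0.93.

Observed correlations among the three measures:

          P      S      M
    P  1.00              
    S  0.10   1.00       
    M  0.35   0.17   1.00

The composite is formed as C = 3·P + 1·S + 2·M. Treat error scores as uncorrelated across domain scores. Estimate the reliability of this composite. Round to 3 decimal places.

Var(C) = 3² + 1 + 2² + 2·[3·0.10 + 6·0.35 + 2·0.17] = 14 + 5.48 = 19.48.
Because errors are independent across components, Cov(Tᵢ,Tⱼ) = Cov(Xᵢ,Xⱼ); the off-diagonal part of the true-score variance is the same as above.
True-score variance = [3²·0.58 + 0.91 + 2²·0.93] + 5.48 = 9.85 + 5.48 = 15.33.
Reliability = 15.33 / 19.48 = 0.787.

0.787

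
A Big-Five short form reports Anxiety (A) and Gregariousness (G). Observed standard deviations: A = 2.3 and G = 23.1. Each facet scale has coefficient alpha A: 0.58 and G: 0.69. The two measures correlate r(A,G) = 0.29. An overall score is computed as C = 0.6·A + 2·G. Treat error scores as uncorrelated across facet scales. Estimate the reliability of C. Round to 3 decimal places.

0.695

Var(C) = 0.6²·2.3² + 2²·23.1² + 2·[1.2·2.3·23.1·0.29] = 2136.34 + 36.9785 = 2173.32.
Because errors are independent across components, Cov(Tᵢ,Tⱼ) = Cov(Xᵢ,Xⱼ); the off-diagonal part of the true-score variance is the same as above.
True-score variance = [0.6²·2.3²·0.58 + 2²·23.1²·0.69] + 36.9785 = 1473.87 + 36.9785 = 1510.85.
Reliability = 1510.85 / 2173.32 = 0.695.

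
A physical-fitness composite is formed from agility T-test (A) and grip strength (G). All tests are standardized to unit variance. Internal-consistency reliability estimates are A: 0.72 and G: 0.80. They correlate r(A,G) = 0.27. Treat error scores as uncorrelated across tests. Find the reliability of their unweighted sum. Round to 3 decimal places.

Var(A+G) = 2 + 2·[0.27] = 2 + 0.54 = 2.54.
With uncorrelated errors the cross-covariances are all true-score covariance, so they carry over unchanged; only the diagonal terms shrink to ρᵢσᵢ².
True-score variance = [0.72 + 0.80] + 0.54 = 1.52 + 0.54 = 2.06.
Reliability = 2.06 / 2.54 = 0.811.

0.811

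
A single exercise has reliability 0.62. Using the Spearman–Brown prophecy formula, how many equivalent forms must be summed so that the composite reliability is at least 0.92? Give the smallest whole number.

k ≥ ρ*(1−ρ₁)/(ρ₁(1−ρ*)) = 0.92·0.38 / (0.62·0.08) = 7.048.
Smallest integer k = 8.

8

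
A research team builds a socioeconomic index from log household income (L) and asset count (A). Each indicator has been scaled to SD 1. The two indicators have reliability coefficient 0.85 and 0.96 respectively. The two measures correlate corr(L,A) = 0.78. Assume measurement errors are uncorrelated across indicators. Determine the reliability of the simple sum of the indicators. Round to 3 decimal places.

0.947

Var(L+A) = 2 + 2·[0.78] = 2 + 1.56 = 3.56.
With uncorrelated errors the cross-covariances are all true-score covariance, so they carry over unchanged; only the diagonal terms shrink to ρᵢσᵢ².
True-score variance = [0.85 + 0.96] + 1.56 = 1.81 + 1.56 = 3.37.
Reliability = 3.37 / 3.56 = 0.947.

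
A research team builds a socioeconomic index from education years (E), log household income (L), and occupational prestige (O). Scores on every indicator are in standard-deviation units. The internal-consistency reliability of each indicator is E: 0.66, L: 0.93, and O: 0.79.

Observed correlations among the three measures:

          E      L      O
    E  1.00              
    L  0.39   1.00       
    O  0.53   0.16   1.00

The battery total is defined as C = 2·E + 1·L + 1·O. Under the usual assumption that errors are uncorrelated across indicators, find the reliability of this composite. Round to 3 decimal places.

Var(C) = 2² + 1 + 1 + 2·[2·0.39 + 2·0.53 + 0.16] = 6 + 4 = 10.
With uncorrelated errors the cross-covariances are all true-score covariance, so they carry over unchanged; only the diagonal terms shrink to ρᵢσᵢ².
True-score variance = [2²·0.66 + 0.93 + 0.79] + 4 = 4.36 + 4 = 8.36.
Reliability = 8.36 / 10 = 0.836.

0.836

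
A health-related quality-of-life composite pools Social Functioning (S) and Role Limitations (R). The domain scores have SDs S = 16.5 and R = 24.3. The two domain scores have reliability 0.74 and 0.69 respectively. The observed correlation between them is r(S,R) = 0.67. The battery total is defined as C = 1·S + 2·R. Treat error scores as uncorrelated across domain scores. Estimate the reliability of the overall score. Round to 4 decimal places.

0.7835

Var(C) = 16.5² + 2²·24.3² + 2·[2·16.5·24.3·0.67] = 2634.21 + 1074.55 = 3708.76.
With uncorrelated errors the cross-covariances are all true-score covariance, so they carry over unchanged; only the diagonal terms shrink to ρᵢσᵢ².
True-score variance = [16.5²·0.74 + 2²·24.3²·0.69] + 1074.55 = 1831.22 + 1074.55 = 2905.76.
Reliability = 2905.76 / 3708.76 = 0.7835.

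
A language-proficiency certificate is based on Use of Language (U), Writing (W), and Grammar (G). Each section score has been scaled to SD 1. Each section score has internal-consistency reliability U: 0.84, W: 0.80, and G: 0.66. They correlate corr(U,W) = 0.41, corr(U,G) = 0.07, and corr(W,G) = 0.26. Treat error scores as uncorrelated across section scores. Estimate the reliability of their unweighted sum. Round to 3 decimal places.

Var(U+W+G) = 3 + 2·[0.41 + 0.07 + 0.26] = 3 + 1.48 = 4.48.
Under uncorrelated errors the observed covariances equal the true-score covariances, so only the own-variance terms attenuate.
True-score variance = [0.84 + 0.80 + 0.66] + 1.48 = 2.3 + 1.48 = 3.78.
Reliability = 3.78 / 4.48 = 0.844.

0.844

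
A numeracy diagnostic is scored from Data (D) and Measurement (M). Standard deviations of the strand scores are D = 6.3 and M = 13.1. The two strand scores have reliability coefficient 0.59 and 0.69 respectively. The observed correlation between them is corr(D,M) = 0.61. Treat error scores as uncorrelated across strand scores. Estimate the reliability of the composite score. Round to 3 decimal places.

Var(D+M) = 6.3² + 13.1² + 2·[6.3·13.1·0.61] = 211.3 + 100.687 = 311.987.
With uncorrelated errors the cross-covariances are all true-score covariance, so they carry over unchanged; only the diagonal terms shrink to ρᵢσᵢ².
True-score variance = [6.3²·0.59 + 13.1²·0.69] + 100.687 = 141.828 + 100.687 = 242.515.
Reliability = 242.515 / 311.987 = 0.777.

0.777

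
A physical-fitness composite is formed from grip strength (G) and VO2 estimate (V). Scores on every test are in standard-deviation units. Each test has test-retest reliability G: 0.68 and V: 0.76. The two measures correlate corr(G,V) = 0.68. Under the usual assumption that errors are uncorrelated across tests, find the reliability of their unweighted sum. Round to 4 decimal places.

Var(G+V) = 2 + 2·[0.68] = 2 + 1.36 = 3.36.
With uncorrelated errors the cross-covariances are all true-score covariance, so they carry over unchanged; only the diagonal terms shrink to ρᵢσᵢ².
True-score variance = [0.68 + 0.76] + 1.36 = 1.44 + 1.36 = 2.8.
Reliability = 2.8 / 3.36 = 0.8333.

0.8333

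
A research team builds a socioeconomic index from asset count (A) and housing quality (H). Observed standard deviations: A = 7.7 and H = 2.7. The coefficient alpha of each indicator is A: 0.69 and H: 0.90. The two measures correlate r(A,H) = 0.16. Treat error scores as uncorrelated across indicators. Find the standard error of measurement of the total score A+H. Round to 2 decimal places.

4.37

Var(total) = 66.58 + 6.6528 = 73.2328.
True-score variance = 47.4711 + 6.6528 = 54.1239, so reliability = 0.7391.
Error variance = 73.2328 − 54.1239 = 19.1089; SEM = √19.1089 = 4.37.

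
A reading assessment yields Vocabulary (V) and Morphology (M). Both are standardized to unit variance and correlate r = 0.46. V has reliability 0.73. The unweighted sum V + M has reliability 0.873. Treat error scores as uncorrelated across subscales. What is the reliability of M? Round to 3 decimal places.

0.899

Var(V+M) = 2 + 2·0.46 = 2.920.
True-score variance = ρ_V + ρ_M + 2·0.46, so 0.873 = (0.73 + ρ_M + 0.92) / 2.920.
ρ_M = 0.873·2.920 − 0.73 − 0.92 = 0.899.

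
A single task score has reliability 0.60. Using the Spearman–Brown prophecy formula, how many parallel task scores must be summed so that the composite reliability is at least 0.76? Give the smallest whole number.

3

k ≥ ρ*(1−ρ₁)/(ρ₁(1−ρ*)) = 0.76·0.40 / (0.60·0.24) = 2.111.
Smallest integer k = 3.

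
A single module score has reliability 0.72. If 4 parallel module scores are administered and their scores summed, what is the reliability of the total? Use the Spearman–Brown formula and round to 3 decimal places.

ρ_k = kρ / (1 + (k−1)ρ) = 4·0.72 / (1 + 3·0.72) = 2.880 / 3.160 = 0.911.

0.911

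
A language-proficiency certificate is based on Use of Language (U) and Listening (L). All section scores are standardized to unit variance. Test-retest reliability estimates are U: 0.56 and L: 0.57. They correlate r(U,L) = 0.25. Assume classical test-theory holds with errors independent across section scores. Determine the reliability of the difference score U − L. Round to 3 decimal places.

0.420

Var(U−L) = 1 + 1 − 2·0.25 = 2 − 0.5 = 1.5.
Because errors are independent across components, Cov(Tᵢ,Tⱼ) = Cov(Xᵢ,Xⱼ); the off-diagonal part of the true-score variance is the same as above.
True-score variance = [0.56 + 0.57] − 0.5 = 1.13 − 0.5 = 0.63.
Reliability = 0.63 / 1.5 = 0.420.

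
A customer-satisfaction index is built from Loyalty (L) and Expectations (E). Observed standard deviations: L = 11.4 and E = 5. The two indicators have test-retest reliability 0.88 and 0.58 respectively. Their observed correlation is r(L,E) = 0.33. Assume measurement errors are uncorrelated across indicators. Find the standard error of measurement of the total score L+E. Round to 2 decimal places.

Var(total) = 154.96 + 37.62 = 192.58.
True-score variance = 128.865 + 37.62 = 166.485, so reliability = 0.8645.
Error variance = 192.58 − 166.485 = 26.0952; SEM = √26.0952 = 5.11.

5.11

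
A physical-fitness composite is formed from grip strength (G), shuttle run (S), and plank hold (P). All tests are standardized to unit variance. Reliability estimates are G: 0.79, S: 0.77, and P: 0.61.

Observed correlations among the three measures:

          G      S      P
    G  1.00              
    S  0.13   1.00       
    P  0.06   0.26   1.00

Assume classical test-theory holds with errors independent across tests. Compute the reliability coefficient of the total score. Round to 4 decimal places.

0.7872

Var(G+S+P) = 3 + 2·[0.13 + 0.06 + 0.26] = 3 + 0.9 = 3.9.
Because errors are independent across components, Cov(Tᵢ,Tⱼ) = Cov(Xᵢ,Xⱼ); the off-diagonal part of the true-score variance is the same as above.
True-score variance = [0.79 + 0.77 + 0.61] + 0.9 = 2.17 + 0.9 = 3.07.
Reliability = 3.07 / 3.9 = 0.7872.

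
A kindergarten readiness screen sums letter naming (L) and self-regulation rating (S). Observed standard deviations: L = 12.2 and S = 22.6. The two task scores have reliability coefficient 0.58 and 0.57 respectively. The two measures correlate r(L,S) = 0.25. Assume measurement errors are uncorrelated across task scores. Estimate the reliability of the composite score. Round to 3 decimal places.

0.646

Var(L+S) = 12.2² + 22.6² + 2·[12.2·22.6·0.25] = 659.6 + 137.86 = 797.46.
Because errors are independent across components, Cov(Tᵢ,Tⱼ) = Cov(Xᵢ,Xⱼ); the off-diagonal part of the true-score variance is the same as above.
True-score variance = [12.2²·0.58 + 22.6²·0.57] + 137.86 = 377.46 + 137.86 = 515.32.
Reliability = 515.32 / 797.46 = 0.646.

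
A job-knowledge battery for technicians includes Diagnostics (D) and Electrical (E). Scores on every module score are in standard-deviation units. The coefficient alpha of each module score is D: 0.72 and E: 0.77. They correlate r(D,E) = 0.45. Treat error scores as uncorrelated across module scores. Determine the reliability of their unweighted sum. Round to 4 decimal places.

Var(D+E) = 2 + 2·[0.45] = 2 + 0.9 = 2.9.
With uncorrelated errors the cross-covariances are all true-score covariance, so they carry over unchanged; only the diagonal terms shrink to ρᵢσᵢ².
True-score variance = [0.72 + 0.77] + 0.9 = 1.49 + 0.9 = 2.39.
Reliability = 2.39 / 2.9 = 0.8241.

0.8241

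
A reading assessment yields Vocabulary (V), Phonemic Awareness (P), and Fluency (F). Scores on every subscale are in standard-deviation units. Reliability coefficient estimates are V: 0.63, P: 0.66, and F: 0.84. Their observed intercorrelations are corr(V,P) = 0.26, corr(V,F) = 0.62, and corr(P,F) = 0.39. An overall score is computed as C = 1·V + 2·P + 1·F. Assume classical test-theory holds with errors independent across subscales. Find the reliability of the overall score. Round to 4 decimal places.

Var(C) = 1 + 2² + 1 + 2·[2·0.26 + 0.62 + 2·0.39] = 6 + 3.84 = 9.84.
With uncorrelated errors the cross-covariances are all true-score covariance, so they carry over unchanged; only the diagonal terms shrink to ρᵢσᵢ².
True-score variance = [0.63 + 2²·0.66 + 0.84] + 3.84 = 4.11 + 3.84 = 7.95.
Reliability = 7.95 / 9.84 = 0.8079.

0.8079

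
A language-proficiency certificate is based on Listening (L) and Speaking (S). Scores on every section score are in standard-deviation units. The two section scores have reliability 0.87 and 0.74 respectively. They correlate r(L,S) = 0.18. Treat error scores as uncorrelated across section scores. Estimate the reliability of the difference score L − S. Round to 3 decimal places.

Var(L−S) = 1 + 1 − 2·0.18 = 2 − 0.36 = 1.64.
With uncorrelated errors the cross-covariances are all true-score covariance, so they carry over unchanged; only the diagonal terms shrink to ρᵢσᵢ².
True-score variance = [0.87 + 0.74] − 0.36 = 1.61 − 0.36 = 1.25.
Reliability = 1.25 / 1.64 = 0.762.

0.762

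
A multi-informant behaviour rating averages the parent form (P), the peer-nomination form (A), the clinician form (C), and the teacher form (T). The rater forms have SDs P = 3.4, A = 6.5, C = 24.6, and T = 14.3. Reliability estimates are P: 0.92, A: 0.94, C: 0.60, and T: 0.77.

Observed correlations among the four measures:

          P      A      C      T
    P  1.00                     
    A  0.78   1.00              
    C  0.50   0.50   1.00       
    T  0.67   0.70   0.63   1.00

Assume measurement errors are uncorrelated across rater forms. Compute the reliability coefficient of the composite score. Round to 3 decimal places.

Var(P+A+C+T) = 3.4² + 6.5² + 24.6² + 14.3² + 2·[3.4·6.5·0.78 + 3.4·24.6·0.50 + 3.4·14.3·0.67 + 6.5·24.6·0.50 + 6.5·14.3·0.70 + 24.6·14.3·0.63] = 863.46 + 916.54 = 1780.
Because errors are independent across components, Cov(Tᵢ,Tⱼ) = Cov(Xᵢ,Xⱼ); the off-diagonal part of the true-score variance is the same as above.
True-score variance = [3.4²·0.92 + 6.5²·0.94 + 24.6²·0.60 + 14.3²·0.77] + 916.54 = 570.904 + 916.54 = 1487.44.
Reliability = 1487.44 / 1780 = 0.836.

0.836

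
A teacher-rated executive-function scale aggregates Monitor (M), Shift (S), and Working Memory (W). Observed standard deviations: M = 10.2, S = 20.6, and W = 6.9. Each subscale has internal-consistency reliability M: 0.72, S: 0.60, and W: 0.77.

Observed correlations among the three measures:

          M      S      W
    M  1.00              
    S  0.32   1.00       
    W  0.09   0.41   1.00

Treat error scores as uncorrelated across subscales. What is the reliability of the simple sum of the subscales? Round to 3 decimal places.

Var(M+S+W) = 10.2² + 20.6² + 6.9² + 2·[10.2·20.6·0.32 + 10.2·6.9·0.09 + 20.6·6.9·0.41] = 576.01 + 263.7 = 839.71.
Because errors are independent across components, Cov(Tᵢ,Tⱼ) = Cov(Xᵢ,Xⱼ); the off-diagonal part of the true-score variance is the same as above.
True-score variance = [10.2²·0.72 + 20.6²·0.60 + 6.9²·0.77] + 263.7 = 366.185 + 263.7 = 629.885.
Reliability = 629.885 / 839.71 = 0.750.

0.750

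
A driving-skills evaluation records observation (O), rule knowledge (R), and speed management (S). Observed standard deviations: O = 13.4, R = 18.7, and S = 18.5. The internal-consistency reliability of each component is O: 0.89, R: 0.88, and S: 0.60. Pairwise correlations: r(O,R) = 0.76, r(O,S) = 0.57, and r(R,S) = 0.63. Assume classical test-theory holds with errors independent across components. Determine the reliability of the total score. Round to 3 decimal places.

Var(O+R+S) = 13.4² + 18.7² + 18.5² + 2·[13.4·18.7·0.76 + 13.4·18.5·0.57 + 18.7·18.5·0.63] = 871.5 + 1099.38 = 1970.88.
Because errors are independent across components, Cov(Tᵢ,Tⱼ) = Cov(Xᵢ,Xⱼ); the off-diagonal part of the true-score variance is the same as above.
True-score variance = [13.4²·0.89 + 18.7²·0.88 + 18.5²·0.60] + 1099.38 = 672.886 + 1099.38 = 1772.27.
Reliability = 1772.27 / 1970.88 = 0.899.

0.899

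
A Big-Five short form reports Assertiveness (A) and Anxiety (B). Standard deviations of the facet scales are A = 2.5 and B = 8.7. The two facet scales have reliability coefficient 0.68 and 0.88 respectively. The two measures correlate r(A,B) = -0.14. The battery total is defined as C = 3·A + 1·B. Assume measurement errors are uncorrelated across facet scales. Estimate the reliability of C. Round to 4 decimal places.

Var(C) = 3²·2.5² + 8.7² + 2·[3·2.5·8.7·(-0.14)] = 131.94 − 18.27 = 113.67.
With uncorrelated errors the cross-covariances are all true-score covariance, so they carry over unchanged; only the diagonal terms shrink to ρᵢσᵢ².
True-score variance = [3²·2.5²·0.68 + 8.7²·0.88] − 18.27 = 104.857 − 18.27 = 86.5872.
Reliability = 86.5872 / 113.67 = 0.7617.

0.7617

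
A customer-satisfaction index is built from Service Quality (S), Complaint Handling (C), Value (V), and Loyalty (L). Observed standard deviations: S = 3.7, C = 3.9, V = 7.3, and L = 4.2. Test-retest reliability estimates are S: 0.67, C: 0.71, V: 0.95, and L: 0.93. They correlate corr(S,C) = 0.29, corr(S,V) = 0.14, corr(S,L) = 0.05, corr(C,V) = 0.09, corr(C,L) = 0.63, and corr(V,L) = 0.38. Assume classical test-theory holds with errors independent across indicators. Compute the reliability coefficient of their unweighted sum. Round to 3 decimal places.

0.923

Var(S+C+V+L) = 3.7² + 3.9² + 7.3² + 4.2² + 2·[3.7·3.9·0.29 + 3.7·7.3·0.14 + 3.7·4.2·0.05 + 3.9·7.3·0.09 + 3.9·4.2·0.63 + 7.3·4.2·0.38] = 99.83 + 66.5512 = 166.381.
Because errors are independent across components, Cov(Tᵢ,Tⱼ) = Cov(Xᵢ,Xⱼ); the off-diagonal part of the true-score variance is the same as above.
True-score variance = [3.7²·0.67 + 3.9²·0.71 + 7.3²·0.95 + 4.2²·0.93] + 66.5512 = 87.0021 + 66.5512 = 153.553.
Reliability = 153.553 / 166.381 = 0.923.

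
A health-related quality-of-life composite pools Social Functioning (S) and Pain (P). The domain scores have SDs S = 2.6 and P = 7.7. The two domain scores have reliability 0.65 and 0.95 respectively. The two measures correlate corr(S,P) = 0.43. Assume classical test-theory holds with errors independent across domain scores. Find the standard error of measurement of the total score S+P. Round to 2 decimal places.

2.31

Var(total) = 66.05 + 17.2172 = 83.2672.
True-score variance = 60.7195 + 17.2172 = 77.9367, so reliability = 0.9360.
Error variance = 83.2672 − 77.9367 = 5.3305; SEM = √5.3305 = 2.31.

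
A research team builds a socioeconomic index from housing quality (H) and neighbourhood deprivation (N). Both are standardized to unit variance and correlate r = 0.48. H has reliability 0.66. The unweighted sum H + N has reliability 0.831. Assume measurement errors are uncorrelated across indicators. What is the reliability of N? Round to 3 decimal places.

0.840

Var(H+N) = 2 + 2·0.48 = 2.960.
True-score variance = ρ_H + ρ_N + 2·0.48, so 0.831 = (0.66 + ρ_N + 0.96) / 2.960.
ρ_N = 0.831·2.960 − 0.66 − 0.96 = 0.840.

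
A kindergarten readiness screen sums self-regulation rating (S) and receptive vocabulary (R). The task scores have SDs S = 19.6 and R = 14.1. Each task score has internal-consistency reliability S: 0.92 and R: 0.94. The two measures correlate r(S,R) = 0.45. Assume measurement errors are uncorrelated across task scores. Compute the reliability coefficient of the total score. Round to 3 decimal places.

Var(S+R) = 19.6² + 14.1² + 2·[19.6·14.1·0.45] = 582.97 + 248.724 = 831.694.
Under uncorrelated errors the observed covariances equal the true-score covariances, so only the own-variance terms attenuate.
True-score variance = [19.6²·0.92 + 14.1²·0.94] + 248.724 = 540.309 + 248.724 = 789.033.
Reliability = 789.033 / 831.694 = 0.949.

0.949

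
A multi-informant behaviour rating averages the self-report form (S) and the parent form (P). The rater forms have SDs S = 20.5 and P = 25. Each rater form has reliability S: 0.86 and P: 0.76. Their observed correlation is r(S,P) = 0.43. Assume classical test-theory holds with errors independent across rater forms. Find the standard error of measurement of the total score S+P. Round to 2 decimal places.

14.45

Var(total) = 1045.25 + 440.75 = 1486.
True-score variance = 836.415 + 440.75 = 1277.16, so reliability = 0.8595.
Error variance = 1486 − 1277.16 = 208.835; SEM = √208.835 = 14.45.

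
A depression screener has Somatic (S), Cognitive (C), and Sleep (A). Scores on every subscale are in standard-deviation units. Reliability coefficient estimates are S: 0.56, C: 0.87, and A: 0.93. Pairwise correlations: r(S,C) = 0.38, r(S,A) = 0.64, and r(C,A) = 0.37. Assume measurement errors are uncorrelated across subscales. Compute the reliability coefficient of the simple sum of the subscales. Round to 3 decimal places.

0.889

Var(S+C+A) = 3 + 2·[0.38 + 0.64 + 0.37] = 3 + 2.78 = 5.78.
With uncorrelated errors the cross-covariances are all true-score covariance, so they carry over unchanged; only the diagonal terms shrink to ρᵢσᵢ².
True-score variance = [0.56 + 0.87 + 0.93] + 2.78 = 2.36 + 2.78 = 5.14.
Reliability = 5.14 / 5.78 = 0.889.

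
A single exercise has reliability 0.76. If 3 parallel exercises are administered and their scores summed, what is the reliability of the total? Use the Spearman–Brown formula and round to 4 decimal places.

0.9048

ρ_k = kρ / (1 + (k−1)ρ) = 3·0.76 / (1 + 2·0.76) = 2.280 / 2.520 = 0.9048.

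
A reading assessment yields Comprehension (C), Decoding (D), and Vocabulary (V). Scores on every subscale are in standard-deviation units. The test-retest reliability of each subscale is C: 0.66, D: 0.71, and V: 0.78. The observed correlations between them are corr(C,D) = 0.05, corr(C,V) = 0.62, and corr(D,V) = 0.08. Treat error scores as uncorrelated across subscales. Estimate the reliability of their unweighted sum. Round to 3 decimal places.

0.811

Var(C+D+V) = 3 + 2·[0.05 + 0.62 + 0.08] = 3 + 1.5 = 4.5.
Under uncorrelated errors the observed covariances equal the true-score covariances, so only the own-variance terms attenuate.
True-score variance = [0.66 + 0.71 + 0.78] + 1.5 = 2.15 + 1.5 = 3.65.
Reliability = 3.65 / 4.5 = 0.811.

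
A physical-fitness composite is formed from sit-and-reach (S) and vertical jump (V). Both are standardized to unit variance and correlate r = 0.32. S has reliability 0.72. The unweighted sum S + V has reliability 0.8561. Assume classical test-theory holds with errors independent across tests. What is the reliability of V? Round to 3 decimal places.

Var(S+V) = 2 + 2·0.32 = 2.640.
True-score variance = ρ_S + ρ_V + 2·0.32, so 0.8561 = (0.72 + ρ_V + 0.64) / 2.640.
ρ_V = 0.8561·2.640 − 0.72 − 0.64 = 0.900.

0.900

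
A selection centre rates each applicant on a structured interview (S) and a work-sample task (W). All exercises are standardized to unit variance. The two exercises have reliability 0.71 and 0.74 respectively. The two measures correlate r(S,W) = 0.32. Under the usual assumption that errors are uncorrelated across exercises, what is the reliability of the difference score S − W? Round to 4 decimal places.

Var(S−W) = 1 + 1 − 2·0.32 = 2 − 0.64 = 1.36.
Under uncorrelated errors the observed covariances equal the true-score covariances, so only the own-variance terms attenuate.
True-score variance = [0.71 + 0.74] − 0.64 = 1.45 − 0.64 = 0.81.
Reliability = 0.81 / 1.36 = 0.5956.

0.5956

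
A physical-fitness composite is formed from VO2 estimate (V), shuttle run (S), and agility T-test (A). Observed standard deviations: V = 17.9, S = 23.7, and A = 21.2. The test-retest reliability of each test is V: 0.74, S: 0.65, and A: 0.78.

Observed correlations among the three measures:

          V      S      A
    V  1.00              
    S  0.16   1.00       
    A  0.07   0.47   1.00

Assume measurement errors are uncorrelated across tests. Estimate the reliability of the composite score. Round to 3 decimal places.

Var(V+S+A) = 17.9² + 23.7² + 21.2² + 2·[17.9·23.7·0.16 + 17.9·21.2·0.07 + 23.7·21.2·0.47] = 1331.54 + 661.174 = 1992.71.
Because errors are independent across components, Cov(Tᵢ,Tⱼ) = Cov(Xᵢ,Xⱼ); the off-diagonal part of the true-score variance is the same as above.
True-score variance = [17.9²·0.74 + 23.7²·0.65 + 21.2²·0.78] + 661.174 = 952.765 + 661.174 = 1613.94.
Reliability = 1613.94 / 1992.71 = 0.810.

0.810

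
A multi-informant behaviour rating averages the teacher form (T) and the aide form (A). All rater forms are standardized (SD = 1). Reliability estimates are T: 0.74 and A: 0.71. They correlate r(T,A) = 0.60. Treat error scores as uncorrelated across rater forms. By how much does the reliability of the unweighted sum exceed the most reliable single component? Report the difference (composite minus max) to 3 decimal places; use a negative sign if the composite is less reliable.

0.088

Var(sum) = 2 + 1.2 = 3.2; true-score variance = 1.45 + 1.2 = 2.65; composite reliability = 0.8281.
Max component reliability = 0.7400.
Difference = 0.8281 − 0.7400 = 0.088.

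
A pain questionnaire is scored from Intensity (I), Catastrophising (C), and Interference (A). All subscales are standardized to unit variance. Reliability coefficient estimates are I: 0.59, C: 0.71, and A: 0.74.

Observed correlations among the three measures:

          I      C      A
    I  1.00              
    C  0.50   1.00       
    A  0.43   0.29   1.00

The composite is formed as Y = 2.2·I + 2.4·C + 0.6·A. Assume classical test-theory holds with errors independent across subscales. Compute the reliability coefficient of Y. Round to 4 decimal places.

Var(Y) = 2.2² + 2.4² + 0.6² + 2·[5.28·0.50 + 1.32·0.43 + 1.44·0.29] = 10.96 + 7.2504 = 18.2104.
Under uncorrelated errors the observed covariances equal the true-score covariances, so only the own-variance terms attenuate.
True-score variance = [2.2²·0.59 + 2.4²·0.71 + 0.6²·0.74] + 7.2504 = 7.2116 + 7.2504 = 14.462.
Reliability = 14.462 / 18.2104 = 0.7942.

0.7942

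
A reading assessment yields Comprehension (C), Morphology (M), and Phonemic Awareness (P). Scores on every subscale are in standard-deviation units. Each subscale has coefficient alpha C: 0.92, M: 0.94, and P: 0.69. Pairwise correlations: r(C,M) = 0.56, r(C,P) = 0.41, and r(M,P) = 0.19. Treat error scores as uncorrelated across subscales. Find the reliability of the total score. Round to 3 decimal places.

Var(C+M+P) = 3 + 2·[0.56 + 0.41 + 0.19] = 3 + 2.32 = 5.32.
Because errors are independent across components, Cov(Tᵢ,Tⱼ) = Cov(Xᵢ,Xⱼ); the off-diagonal part of the true-score variance is the same as above.
True-score variance = [0.92 + 0.94 + 0.69] + 2.32 = 2.55 + 2.32 = 4.87.
Reliability = 4.87 / 5.32 = 0.915.

0.915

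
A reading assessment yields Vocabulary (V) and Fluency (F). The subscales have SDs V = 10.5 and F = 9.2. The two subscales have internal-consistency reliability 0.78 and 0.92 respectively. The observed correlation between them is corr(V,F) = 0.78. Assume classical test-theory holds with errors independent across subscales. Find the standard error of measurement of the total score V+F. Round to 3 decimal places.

Var(total) = 194.89 + 150.696 = 345.586.
True-score variance = 163.864 + 150.696 = 314.56, so reliability = 0.9102.
Error variance = 345.586 − 314.56 = 31.0262; SEM = √31.0262 = 5.570.

5.570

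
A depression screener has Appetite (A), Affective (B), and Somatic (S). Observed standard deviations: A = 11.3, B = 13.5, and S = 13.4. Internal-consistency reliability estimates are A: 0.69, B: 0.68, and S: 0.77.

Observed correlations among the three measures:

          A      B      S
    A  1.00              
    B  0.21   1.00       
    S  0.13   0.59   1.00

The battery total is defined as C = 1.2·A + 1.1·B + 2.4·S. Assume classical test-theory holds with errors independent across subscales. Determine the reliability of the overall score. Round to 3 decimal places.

0.834

Var(C) = 1.2²·11.3² + 1.1²·13.5² + 2.4²·13.4² + 2·[1.32·11.3·13.5·0.21 + 2.88·11.3·13.4·0.13 + 2.64·13.5·13.4·0.59] = 1438.66 + 761.497 = 2200.16.
With uncorrelated errors the cross-covariances are all true-score covariance, so they carry over unchanged; only the diagonal terms shrink to ρᵢσᵢ².
True-score variance = [1.2²·11.3²·0.69 + 1.1²·13.5²·0.68 + 2.4²·13.4²·0.77] + 761.497 = 1073.21 + 761.497 = 1834.71.
Reliability = 1834.71 / 2200.16 = 0.834.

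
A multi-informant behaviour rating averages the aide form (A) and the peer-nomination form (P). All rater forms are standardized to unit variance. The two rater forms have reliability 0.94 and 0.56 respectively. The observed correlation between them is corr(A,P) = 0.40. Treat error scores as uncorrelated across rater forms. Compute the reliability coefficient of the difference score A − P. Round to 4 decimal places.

0.5833

Var(A−P) = 1 + 1 − 2·0.40 = 2 − 0.8 = 1.2.
Because errors are independent across components, Cov(Tᵢ,Tⱼ) = Cov(Xᵢ,Xⱼ); the off-diagonal part of the true-score variance is the same as above.
True-score variance = [0.94 + 0.56] − 0.8 = 1.5 − 0.8 = 0.7.
Reliability = 0.7 / 1.2 = 0.5833.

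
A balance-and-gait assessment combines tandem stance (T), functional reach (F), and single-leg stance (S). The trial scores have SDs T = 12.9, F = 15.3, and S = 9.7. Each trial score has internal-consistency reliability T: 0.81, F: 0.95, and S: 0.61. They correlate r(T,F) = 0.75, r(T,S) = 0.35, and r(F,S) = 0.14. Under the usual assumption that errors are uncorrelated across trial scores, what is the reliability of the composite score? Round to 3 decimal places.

0.913

Var(T+F+S) = 12.9² + 15.3² + 9.7² + 2·[12.9·15.3·0.75 + 12.9·9.7·0.35 + 15.3·9.7·0.14] = 494.59 + 425.201 = 919.791.
Under uncorrelated errors the observed covariances equal the true-score covariances, so only the own-variance terms attenuate.
True-score variance = [12.9²·0.81 + 15.3²·0.95 + 9.7²·0.61] + 425.201 = 414.572 + 425.201 = 839.773.
Reliability = 839.773 / 919.791 = 0.913.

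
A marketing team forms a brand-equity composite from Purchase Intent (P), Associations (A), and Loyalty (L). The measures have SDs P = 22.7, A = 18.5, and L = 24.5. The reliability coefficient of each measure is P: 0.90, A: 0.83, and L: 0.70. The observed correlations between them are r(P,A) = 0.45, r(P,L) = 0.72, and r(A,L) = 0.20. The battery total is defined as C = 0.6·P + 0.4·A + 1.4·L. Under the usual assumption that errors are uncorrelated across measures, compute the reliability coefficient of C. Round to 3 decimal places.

Var(C) = 0.6²·22.7² + 0.4²·18.5² + 1.4²·24.5² + 2·[0.24·22.7·18.5·0.45 + 0.84·22.7·24.5·0.72 + 0.56·18.5·24.5·0.20] = 1416.75 + 864.956 = 2281.71.
Under uncorrelated errors the observed covariances equal the true-score covariances, so only the own-variance terms attenuate.
True-score variance = [0.6²·22.7²·0.90 + 0.4²·18.5²·0.83 + 1.4²·24.5²·0.70] + 864.956 = 1035.95 + 864.956 = 1900.9.
Reliability = 1900.9 / 2281.71 = 0.833.

0.833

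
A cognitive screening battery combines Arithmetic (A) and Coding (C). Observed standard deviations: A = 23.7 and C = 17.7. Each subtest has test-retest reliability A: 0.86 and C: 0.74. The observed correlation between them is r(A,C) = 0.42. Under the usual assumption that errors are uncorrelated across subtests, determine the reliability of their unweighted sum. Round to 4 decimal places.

Var(A+C) = 23.7² + 17.7² + 2·[23.7·17.7·0.42] = 874.98 + 352.372 = 1227.35.
Under uncorrelated errors the observed covariances equal the true-score covariances, so only the own-variance terms attenuate.
True-score variance = [23.7²·0.86 + 17.7²·0.74] + 352.372 = 714.888 + 352.372 = 1067.26.
Reliability = 1067.26 / 1227.35 = 0.8696.

0.8696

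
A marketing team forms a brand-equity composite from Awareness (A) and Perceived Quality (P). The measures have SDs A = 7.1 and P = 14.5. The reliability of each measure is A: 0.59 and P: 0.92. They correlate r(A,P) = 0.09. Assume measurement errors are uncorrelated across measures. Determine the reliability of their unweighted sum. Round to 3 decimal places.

0.866

Var(A+P) = 7.1² + 14.5² + 2·[7.1·14.5·0.09] = 260.66 + 18.531 = 279.191.
Under uncorrelated errors the observed covariances equal the true-score covariances, so only the own-variance terms attenuate.
True-score variance = [7.1²·0.59 + 14.5²·0.92] + 18.531 = 223.172 + 18.531 = 241.703.
Reliability = 241.703 / 279.191 = 0.866.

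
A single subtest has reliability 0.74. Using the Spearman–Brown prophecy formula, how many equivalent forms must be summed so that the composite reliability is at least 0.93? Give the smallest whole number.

k ≥ ρ*(1−ρ₁)/(ρ₁(1−ρ*)) = 0.93·0.26 / (0.74·0.07) = 4.668.
Smallest integer k = 5.

5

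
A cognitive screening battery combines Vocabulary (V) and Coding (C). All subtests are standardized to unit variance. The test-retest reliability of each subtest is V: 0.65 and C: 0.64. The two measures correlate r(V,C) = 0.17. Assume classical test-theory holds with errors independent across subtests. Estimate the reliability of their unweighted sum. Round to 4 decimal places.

Var(V+C) = 2 + 2·[0.17] = 2 + 0.34 = 2.34.
Under uncorrelated errors the observed covariances equal the true-score covariances, so only the own-variance terms attenuate.
True-score variance = [0.65 + 0.64] + 0.34 = 1.29 + 0.34 = 1.63.
Reliability = 1.63 / 2.34 = 0.6966.

0.6966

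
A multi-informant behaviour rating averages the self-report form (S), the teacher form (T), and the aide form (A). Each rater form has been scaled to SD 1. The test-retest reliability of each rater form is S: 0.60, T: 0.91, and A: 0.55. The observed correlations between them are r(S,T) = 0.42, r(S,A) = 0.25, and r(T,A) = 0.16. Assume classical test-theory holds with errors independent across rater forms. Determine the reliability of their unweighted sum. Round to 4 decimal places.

Var(S+T+A) = 3 + 2·[0.42 + 0.25 + 0.16] = 3 + 1.66 = 4.66.
Because errors are independent across components, Cov(Tᵢ,Tⱼ) = Cov(Xᵢ,Xⱼ); the off-diagonal part of the true-score variance is the same as above.
True-score variance = [0.60 + 0.91 + 0.55] + 1.66 = 2.06 + 1.66 = 3.72.
Reliability = 3.72 / 4.66 = 0.7983.

0.7983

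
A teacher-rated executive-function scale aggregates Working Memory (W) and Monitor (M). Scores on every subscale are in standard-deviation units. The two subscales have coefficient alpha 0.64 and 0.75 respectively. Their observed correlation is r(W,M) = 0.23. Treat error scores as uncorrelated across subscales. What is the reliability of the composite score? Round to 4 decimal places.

0.7520

Var(W+M) = 2 + 2·[0.23] = 2 + 0.46 = 2.46.
Because errors are independent across components, Cov(Tᵢ,Tⱼ) = Cov(Xᵢ,Xⱼ); the off-diagonal part of the true-score variance is the same as above.
True-score variance = [0.64 + 0.75] + 0.46 = 1.39 + 0.46 = 1.85.
Reliability = 1.85 / 2.46 = 0.7520.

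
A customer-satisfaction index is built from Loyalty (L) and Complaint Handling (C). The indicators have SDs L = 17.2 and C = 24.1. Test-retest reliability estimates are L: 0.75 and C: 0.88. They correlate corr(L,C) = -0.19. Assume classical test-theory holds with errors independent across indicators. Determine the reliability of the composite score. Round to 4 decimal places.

Var(L+C) = 17.2² + 24.1² + 2·[17.2·24.1·(-0.19)] = 876.65 − 157.518 = 719.132.
Because errors are independent across components, Cov(Tᵢ,Tⱼ) = Cov(Xᵢ,Xⱼ); the off-diagonal part of the true-score variance is the same as above.
True-score variance = [17.2²·0.75 + 24.1²·0.88] − 157.518 = 732.993 − 157.518 = 575.475.
Reliability = 575.475 / 719.132 = 0.8002.

0.8002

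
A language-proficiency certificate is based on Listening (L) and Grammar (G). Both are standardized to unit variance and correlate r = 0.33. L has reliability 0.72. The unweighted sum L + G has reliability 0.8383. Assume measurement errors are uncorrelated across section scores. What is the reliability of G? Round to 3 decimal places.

Var(L+G) = 2 + 2·0.33 = 2.660.
True-score variance = ρ_L + ρ_G + 2·0.33, so 0.8383 = (0.72 + ρ_G + 0.66) / 2.660.
ρ_G = 0.8383·2.660 − 0.72 − 0.66 = 0.850.

0.850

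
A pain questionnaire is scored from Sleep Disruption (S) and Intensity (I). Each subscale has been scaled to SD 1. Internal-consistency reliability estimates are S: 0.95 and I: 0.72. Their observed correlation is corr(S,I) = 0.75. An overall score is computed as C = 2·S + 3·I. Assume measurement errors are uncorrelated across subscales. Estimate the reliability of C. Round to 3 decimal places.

Var(C) = 2² + 3² + 2·[6·0.75] = 13 + 9 = 22.
Under uncorrelated errors the observed covariances equal the true-score covariances, so only the own-variance terms attenuate.
True-score variance = [2²·0.95 + 3²·0.72] + 9 = 10.28 + 9 = 19.28.
Reliability = 19.28 / 22 = 0.876.

0.876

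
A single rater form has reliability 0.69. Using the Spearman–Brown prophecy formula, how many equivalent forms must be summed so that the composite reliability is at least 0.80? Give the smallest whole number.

2

k ≥ ρ*(1−ρ₁)/(ρ₁(1−ρ*)) = 0.80·0.31 / (0.69·0.20) = 1.797.
Smallest integer k = 2.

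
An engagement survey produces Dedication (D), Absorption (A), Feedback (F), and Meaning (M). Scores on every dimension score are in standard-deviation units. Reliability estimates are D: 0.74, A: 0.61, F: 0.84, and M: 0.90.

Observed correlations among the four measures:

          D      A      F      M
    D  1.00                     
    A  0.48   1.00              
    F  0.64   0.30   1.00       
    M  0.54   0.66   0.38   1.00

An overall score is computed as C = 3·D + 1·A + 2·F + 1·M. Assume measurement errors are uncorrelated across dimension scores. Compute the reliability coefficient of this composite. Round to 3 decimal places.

Var(C) = 3² + 1 + 2² + 1 + 2·[3·0.48 + 6·0.64 + 3·0.54 + 2·0.30 + 0.66 + 2·0.38] = 15 + 17.84 = 32.84.
Because errors are independent across components, Cov(Tᵢ,Tⱼ) = Cov(Xᵢ,Xⱼ); the off-diagonal part of the true-score variance is the same as above.
True-score variance = [3²·0.74 + 0.61 + 2²·0.84 + 0.90] + 17.84 = 11.53 + 17.84 = 29.37.
Reliability = 29.37 / 32.84 = 0.894.

0.894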